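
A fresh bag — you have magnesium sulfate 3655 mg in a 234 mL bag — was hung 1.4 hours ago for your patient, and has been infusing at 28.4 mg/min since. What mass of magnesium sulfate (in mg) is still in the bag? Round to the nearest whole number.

1269 mg

28.4 mg/min × 60 min/hr = 1704 mg/hr
Concentration = 3655 mg ÷ 234 mL = 15.61966 mg/mL
Rate = 1704 mg/hr ÷ 15.61966 mg/mL = 109.0933 mL/hr
Volume infused = 109.0933 mL/hr × 1.4 hr = 152.7306 mL
Volume remaining = 234 − 152.7306 = 81.26938 mL
Drug remaining = 81.26938 mL × 15.61966 mg/mL = 1269.4 mg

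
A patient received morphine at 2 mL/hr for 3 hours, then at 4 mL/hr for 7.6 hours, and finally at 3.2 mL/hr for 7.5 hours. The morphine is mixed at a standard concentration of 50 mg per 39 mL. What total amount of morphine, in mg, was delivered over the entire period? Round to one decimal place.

77.4 mg

Concentration = 50 mg ÷ 39 mL = 1.282051 mg/mL
Stage 1: 2 mL/hr × 3 hr = 6 mL → 6 mL × 1.282051 mg/mL = 7.692308 mg
Stage 2: 4 mL/hr × 7.6 hr = 30.4 mL → 30.4 mL × 1.282051 mg/mL = 38.97436 mg
Stage 3: 3.2 mL/hr × 7.5 hr = 24 mL → 24 mL × 1.282051 mg/mL = 30.76923 mg
Total = 7.692308 + 38.97436 + 30.76923 = 77.4359 mg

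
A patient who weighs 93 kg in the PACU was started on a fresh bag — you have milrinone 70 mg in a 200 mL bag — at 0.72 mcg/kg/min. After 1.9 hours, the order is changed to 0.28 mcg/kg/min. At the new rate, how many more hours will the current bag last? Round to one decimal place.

39.9 hours

Initial rate:
Dose = 0.72 mcg/kg/min × 93 kg = 66.96 mcg/min
66.96 mcg/min × 60 min/hr = 4017.6 mcg/hr
Concentration = 70 mg ÷ 200 mL = 0.35 mg/mL = 350 mcg/mL
Rate = 4017.6 mcg/hr ÷ 350 mcg/mL = 11.47886 mL/hr
Volume infused so far = 11.47886 mL/hr × 1.9 hr = 21.80983 mL
Volume remaining = 200 − 21.80983 = 178.1902 mL
New rate:
Dose = 0.28 mcg/kg/min × 93 kg = 26.04 mcg/min
26.04 mcg/min × 60 min/hr = 1562.4 mcg/hr
Rate = 1562.4 mcg/hr ÷ 350 mcg/mL = 4.464 mL/hr
Time remaining = 178.1902 mL ÷ 4.464 mL/hr = 39.91715 hr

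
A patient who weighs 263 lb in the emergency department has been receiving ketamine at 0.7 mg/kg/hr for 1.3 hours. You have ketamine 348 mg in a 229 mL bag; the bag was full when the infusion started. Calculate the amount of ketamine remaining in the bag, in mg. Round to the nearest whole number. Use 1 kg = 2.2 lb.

239 mg

Weight = 263 lb ÷ 2.2 lb/kg = 119.5455 kg
Dose = 0.7 mg/kg/hr × 119.5455 kg = 83.68182 mg/hr
Concentration = 348 mg ÷ 229 mL = 1.519651 mg/mL
Rate = 83.68182 mg/hr ÷ 1.519651 mg/mL = 55.06648 mL/hr
Volume infused = 55.06648 mL/hr × 1.3 hr = 71.58643 mL
Volume remaining = 229 − 71.58643 = 157.4136 mL
Drug remaining = 157.4136 mL × 1.519651 mg/mL = 239.2136 mg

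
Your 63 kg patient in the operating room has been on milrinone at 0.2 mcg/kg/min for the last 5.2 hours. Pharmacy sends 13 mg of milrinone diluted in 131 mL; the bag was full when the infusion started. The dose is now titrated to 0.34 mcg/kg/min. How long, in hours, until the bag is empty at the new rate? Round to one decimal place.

7.1 hours

Initial rate:
Dose = 0.2 mcg/kg/min × 63 kg = 12.6 mcg/min
12.6 mcg/min × 60 min/hr = 756 mcg/hr
Concentration = 13 mg ÷ 131 mL = 0.09923664 mg/mL = 99.23664 mcg/mL
Rate = 756 mcg/hr ÷ 99.23664 mcg/mL = 7.618154 mL/hr
Volume infused so far = 7.618154 mL/hr × 5.2 hr = 39.6144 mL
Volume remaining = 131 − 39.6144 = 91.3856 mL
New rate:
Dose = 0.34 mcg/kg/min × 63 kg = 21.42 mcg/min
21.42 mcg/min × 60 min/hr = 1285.2 mcg/hr
Rate = 1285.2 mcg/hr ÷ 99.23664 mcg/mL = 12.95086 mL/hr
Time remaining = 91.3856 mL ÷ 12.95086 mL/hr = 7.056334 hr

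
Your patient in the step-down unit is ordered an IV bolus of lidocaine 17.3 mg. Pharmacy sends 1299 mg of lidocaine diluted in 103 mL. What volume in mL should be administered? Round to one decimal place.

Concentration = 1299 mg ÷ 103 mL = 12.61165 mg/mL
Volume = 17.3 mg ÷ 12.61165 mg/mL = 1.371747 mL

1.4 mL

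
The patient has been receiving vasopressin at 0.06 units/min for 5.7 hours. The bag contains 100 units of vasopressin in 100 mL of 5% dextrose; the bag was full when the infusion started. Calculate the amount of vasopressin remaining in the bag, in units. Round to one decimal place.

0.06 units/min × 60 min/hr = 3.6 units/hr
Concentration = 100 units ÷ 100 mL = 1 units/mL
Rate = 3.6 units/hr ÷ 1 units/mL = 3.6 mL/hr
Volume infused = 3.6 mL/hr × 5.7 hr = 20.52 mL
Volume remaining = 100 − 20.52 = 79.48 mL
Drug remaining = 79.48 mL × 1 units/mL = 79.48 units

79.5 units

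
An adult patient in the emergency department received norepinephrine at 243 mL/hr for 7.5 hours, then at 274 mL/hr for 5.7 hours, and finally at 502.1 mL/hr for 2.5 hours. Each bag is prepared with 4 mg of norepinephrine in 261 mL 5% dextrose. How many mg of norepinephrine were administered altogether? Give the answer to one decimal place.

71.1 mg

Concentration = 4 mg ÷ 261 mL = 0.01532567 mg/mL
Stage 1: 243 mL/hr × 7.5 hr = 1822.5 mL → 1822.5 mL × 0.01532567 mg/mL = 27.93103 mg
Stage 2: 274 mL/hr × 5.7 hr = 1561.8 mL → 1561.8 mL × 0.01532567 mg/mL = 23.93563 mg
Stage 3: 502.1 mL/hr × 2.5 hr = 1255.25 mL → 1255.25 mL × 0.01532567 mg/mL = 19.23755 mg
Total = 27.93103 + 23.93563 + 19.23755 = 71.10421 mg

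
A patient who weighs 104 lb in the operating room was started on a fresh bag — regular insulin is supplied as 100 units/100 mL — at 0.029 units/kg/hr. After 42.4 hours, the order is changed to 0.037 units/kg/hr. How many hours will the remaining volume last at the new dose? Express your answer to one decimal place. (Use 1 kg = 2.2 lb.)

Initial rate:
Weight = 104 lb ÷ 2.2 lb/kg = 47.27273 kg
Dose = 0.029 units/kg/hr × 47.27273 kg = 1.370909 units/hr
Concentration = 100 units ÷ 100 mL = 1 units/mL
Rate = 1.370909 units/hr ÷ 1 units/mL = 1.370909 mL/hr
Volume infused so far = 1.370909 mL/hr × 42.4 hr = 58.12655 mL
Volume remaining = 100 − 58.12655 = 41.87345 mL
New rate:
Dose = 0.037 units/kg/hr × 47.27273 kg = 1.749091 units/hr
Rate = 1.749091 units/hr ÷ 1 units/mL = 1.749091 mL/hr
Time remaining = 41.87345 mL ÷ 1.749091 mL/hr = 23.94012 hr

23.9 hours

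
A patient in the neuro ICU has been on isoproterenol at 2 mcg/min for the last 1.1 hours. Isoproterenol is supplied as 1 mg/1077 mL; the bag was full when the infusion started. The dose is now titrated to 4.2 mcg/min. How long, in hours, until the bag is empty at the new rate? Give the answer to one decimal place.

3.4 hours

Initial rate:
2 mcg/min × 60 min/hr = 120 mcg/hr
Concentration = 1 mg ÷ 1077 mL = 0.0009285051 mg/mL = 0.9285051 mcg/mL
Rate = 120 mcg/hr ÷ 0.9285051 mcg/mL = 129.24 mL/hr
Volume infused so far = 129.24 mL/hr × 1.1 hr = 142.164 mL
Volume remaining = 1077 − 142.164 = 934.836 mL
New rate:
4.2 mcg/min × 60 min/hr = 252 mcg/hr
Rate = 252 mcg/hr ÷ 0.9285051 mcg/mL = 271.404 mL/hr
Time remaining = 934.836 mL ÷ 271.404 mL/hr = 3.444444 hr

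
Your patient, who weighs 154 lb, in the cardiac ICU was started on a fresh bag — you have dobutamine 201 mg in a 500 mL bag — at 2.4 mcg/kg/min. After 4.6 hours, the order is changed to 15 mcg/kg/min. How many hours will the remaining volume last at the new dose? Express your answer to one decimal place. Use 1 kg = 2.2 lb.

2.5 hours

Initial rate:
Weight = 154 lb ÷ 2.2 lb/kg = 70 kg
Dose = 2.4 mcg/kg/min × 70 kg = 168 mcg/min
168 mcg/min × 60 min/hr = 10080 mcg/hr
Concentration = 201 mg ÷ 500 mL = 0.402 mg/mL = 402 mcg/mL
Rate = 10080 mcg/hr ÷ 402 mcg/mL = 25.07463 mL/hr
Volume infused so far = 25.07463 mL/hr × 4.6 hr = 115.3433 mL
Volume remaining = 500 − 115.3433 = 384.6567 mL
New rate:
Dose = 15 mcg/kg/min × 70 kg = 1050 mcg/min
1050 mcg/min × 60 min/hr = 63000 mcg/hr
Rate = 63000 mcg/hr ÷ 402 mcg/mL = 156.7164 mL/hr
Time remaining = 384.6567 mL ÷ 156.7164 mL/hr = 2.454476 hr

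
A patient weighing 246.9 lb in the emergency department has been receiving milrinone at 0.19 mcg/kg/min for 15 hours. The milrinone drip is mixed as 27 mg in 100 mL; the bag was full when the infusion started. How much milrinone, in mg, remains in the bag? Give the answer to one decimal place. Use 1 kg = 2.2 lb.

Weight = 246.9 lb ÷ 2.2 lb/kg = 112.2273 kg
Dose = 0.19 mcg/kg/min × 112.2273 kg = 21.32318 mcg/min
21.32318 mcg/min × 60 min/hr = 1279.391 mcg/hr
Concentration = 27 mg ÷ 100 mL = 0.27 mg/mL = 270 mcg/mL
Rate = 1279.391 mcg/hr ÷ 270 mcg/mL = 4.738485 mL/hr
Volume infused = 4.738485 mL/hr × 15 hr = 71.07727 mL
Volume remaining = 100 − 71.07727 = 28.92273 mL
Drug remaining = 28.92273 mL × 270 mcg/mL = 7809.136 mcg = 7.809136 mg

7.8 mg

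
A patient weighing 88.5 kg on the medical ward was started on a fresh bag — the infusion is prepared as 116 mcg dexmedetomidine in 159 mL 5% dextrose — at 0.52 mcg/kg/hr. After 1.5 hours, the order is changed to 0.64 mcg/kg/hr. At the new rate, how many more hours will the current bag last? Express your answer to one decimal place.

Initial rate:
Dose = 0.52 mcg/kg/hr × 88.5 kg = 46.02 mcg/hr
Concentration = 116 mcg ÷ 159 mL = 0.7295597 mcg/mL
Rate = 46.02 mcg/hr ÷ 0.7295597 mcg/mL = 63.07914 mL/hr
Volume infused so far = 63.07914 mL/hr × 1.5 hr = 94.61871 mL
Volume remaining = 159 − 94.61871 = 64.38129 mL
New rate:
Dose = 0.64 mcg/kg/hr × 88.5 kg = 56.64 mcg/hr
Rate = 56.64 mcg/hr ÷ 0.7295597 mcg/mL = 77.63586 mL/hr
Time remaining = 64.38129 mL ÷ 77.63586 mL/hr = 0.8292726 hr

0.8 hours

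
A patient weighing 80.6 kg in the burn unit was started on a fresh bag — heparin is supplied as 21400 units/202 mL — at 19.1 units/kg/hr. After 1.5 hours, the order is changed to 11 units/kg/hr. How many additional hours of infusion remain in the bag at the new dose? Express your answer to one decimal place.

Initial rate:
Dose = 19.1 units/kg/hr × 80.6 kg = 1539.46 units/hr
Concentration = 21400 units ÷ 202 mL = 105.9406 units/mL
Rate = 1539.46 units/hr ÷ 105.9406 units/mL = 14.53135 mL/hr
Volume infused so far = 14.53135 mL/hr × 1.5 hr = 21.79703 mL
Volume remaining = 202 − 21.79703 = 180.203 mL
New rate:
Dose = 11 units/kg/hr × 80.6 kg = 886.6 units/hr
Rate = 886.6 units/hr ÷ 105.9406 units/mL = 8.368841 mL/hr
Time remaining = 180.203 mL ÷ 8.368841 mL/hr = 21.53261 hr

21.5 hours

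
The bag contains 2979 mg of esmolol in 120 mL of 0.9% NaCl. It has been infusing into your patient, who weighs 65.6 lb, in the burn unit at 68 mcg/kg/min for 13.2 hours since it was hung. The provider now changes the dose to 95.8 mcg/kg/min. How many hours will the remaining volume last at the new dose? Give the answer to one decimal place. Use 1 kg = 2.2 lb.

Initial rate:
Weight = 65.6 lb ÷ 2.2 lb/kg = 29.81818 kg
Dose = 68 mcg/kg/min × 29.81818 kg = 2027.636 mcg/min
2027.636 mcg/min × 60 min/hr = 121658.2 mcg/hr
Concentration = 2979 mg ÷ 120 mL = 24.825 mg/mL = 24825 mcg/mL
Rate = 121658.2 mcg/hr ÷ 24825 mcg/mL = 4.900632 mL/hr
Volume infused so far = 4.900632 mL/hr × 13.2 hr = 64.68834 mL
Volume remaining = 120 − 64.68834 = 55.31166 mL
New rate:
Dose = 95.8 mcg/kg/min × 29.81818 kg = 2856.582 mcg/min
2856.582 mcg/min × 60 min/hr = 171394.9 mcg/hr
Rate = 171394.9 mcg/hr ÷ 24825 mcg/mL = 6.904125 mL/hr
Time remaining = 55.31166 mL ÷ 6.904125 mL/hr = 8.011393 hr

8.0 hours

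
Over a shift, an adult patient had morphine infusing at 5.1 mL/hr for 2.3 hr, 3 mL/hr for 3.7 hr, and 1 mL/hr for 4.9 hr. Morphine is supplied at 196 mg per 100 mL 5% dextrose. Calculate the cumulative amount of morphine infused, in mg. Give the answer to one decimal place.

Concentration = 196 mg ÷ 100 mL = 1.96 mg/mL
Stage 1: 5.1 mL/hr × 2.3 hr = 11.73 mL → 11.73 mL × 1.96 mg/mL = 22.9908 mg
Stage 2: 3 mL/hr × 3.7 hr = 11.1 mL → 11.1 mL × 1.96 mg/mL = 21.756 mg
Stage 3: 1 mL/hr × 4.9 hr = 4.9 mL → 4.9 mL × 1.96 mg/mL = 9.604 mg
Total = 22.9908 + 21.756 + 9.604 = 54.3508 mg

54.4 mg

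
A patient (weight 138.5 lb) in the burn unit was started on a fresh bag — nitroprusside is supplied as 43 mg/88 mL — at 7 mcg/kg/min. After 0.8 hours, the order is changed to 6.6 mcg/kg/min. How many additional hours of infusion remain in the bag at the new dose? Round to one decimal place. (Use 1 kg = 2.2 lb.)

0.9 hours

Initial rate:
Weight = 138.5 lb ÷ 2.2 lb/kg = 62.95455 kg
Dose = 7 mcg/kg/min × 62.95455 kg = 440.6818 mcg/min
440.6818 mcg/min × 60 min/hr = 26440.91 mcg/hr
Concentration = 43 mg ÷ 88 mL = 0.4886364 mg/mL = 488.6364 mcg/mL
Rate = 26440.91 mcg/hr ÷ 488.6364 mcg/mL = 54.11163 mL/hr
Volume infused so far = 54.11163 mL/hr × 0.8 hr = 43.2893 mL
Volume remaining = 88 − 43.2893 = 44.7107 mL
New rate:
Dose = 6.6 mcg/kg/min × 62.95455 kg = 415.5 mcg/min
415.5 mcg/min × 60 min/hr = 24930 mcg/hr
Rate = 24930 mcg/hr ÷ 488.6364 mcg/mL = 51.01953 mL/hr
Time remaining = 44.7107 mL ÷ 51.01953 mL/hr = 0.8763447 hr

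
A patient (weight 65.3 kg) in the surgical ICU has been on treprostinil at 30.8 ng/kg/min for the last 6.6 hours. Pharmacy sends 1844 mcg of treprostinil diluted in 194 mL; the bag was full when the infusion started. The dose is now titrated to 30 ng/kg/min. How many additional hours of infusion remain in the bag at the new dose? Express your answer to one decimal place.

8.9 hours

Initial rate:
Dose = 30.8 ng/kg/min × 65.3 kg = 2011.24 ng/min
2011.24 ng/min × 60 min/hr = 120674.4 ng/hr
Concentration = 1844 mcg ÷ 194 mL = 9.505155 mcg/mL = 9505.155 ng/mL
Rate = 120674.4 ng/hr ÷ 9505.155 ng/mL = 12.69568 mL/hr
Volume infused so far = 12.69568 mL/hr × 6.6 hr = 83.79149 mL
Volume remaining = 194 − 83.79149 = 110.2085 mL
New rate:
Dose = 30 ng/kg/min × 65.3 kg = 1959 ng/min
1959 ng/min × 60 min/hr = 117540 ng/hr
Rate = 117540 ng/hr ÷ 9505.155 ng/mL = 12.36592 mL/hr
Time remaining = 110.2085 mL ÷ 12.36592 mL/hr = 8.912276 hr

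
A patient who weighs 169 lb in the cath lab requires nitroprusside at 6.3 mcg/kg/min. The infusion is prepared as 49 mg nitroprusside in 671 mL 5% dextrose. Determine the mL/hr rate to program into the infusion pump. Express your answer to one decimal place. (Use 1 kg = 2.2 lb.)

397.6 mL/hr

Weight = 169 lb ÷ 2.2 lb/kg = 76.81818 kg
Dose = 6.3 mcg/kg/min × 76.81818 kg = 483.9545 mcg/min
483.9545 mcg/min × 60 min/hr = 29037.27 mcg/hr
Concentration = 49 mg ÷ 671 mL = 0.07302534 mg/mL = 73.02534 mcg/mL
Rate = 29037.27 mcg/hr ÷ 73.02534 mcg/mL = 397.6329 mL/hr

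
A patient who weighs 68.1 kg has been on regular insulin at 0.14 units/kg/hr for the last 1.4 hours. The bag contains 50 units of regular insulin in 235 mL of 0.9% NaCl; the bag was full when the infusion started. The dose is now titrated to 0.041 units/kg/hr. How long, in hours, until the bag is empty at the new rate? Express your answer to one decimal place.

Initial rate:
Dose = 0.14 units/kg/hr × 68.1 kg = 9.534 units/hr
Concentration = 50 units ÷ 235 mL = 0.212766 units/mL
Rate = 9.534 units/hr ÷ 0.212766 units/mL = 44.8098 mL/hr
Volume infused so far = 44.8098 mL/hr × 1.4 hr = 62.73372 mL
Volume remaining = 235 − 62.73372 = 172.2663 mL
New rate:
Dose = 0.041 units/kg/hr × 68.1 kg = 2.7921 units/hr
Rate = 2.7921 units/hr ÷ 0.212766 units/mL = 13.12287 mL/hr
Time remaining = 172.2663 mL ÷ 13.12287 mL/hr = 13.12718 hr

13.1 hours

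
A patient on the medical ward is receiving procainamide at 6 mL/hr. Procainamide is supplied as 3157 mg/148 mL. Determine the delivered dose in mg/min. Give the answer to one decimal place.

Concentration = 3157 mg ÷ 148 mL = 21.33108 mg/mL
Drug rate = 6 mL/hr × 21.33108 mg/mL = 127.9865 mg/hr
127.9865 mg/hr ÷ 60 min/hr = 2.133108 mg/min

2.1 mg/min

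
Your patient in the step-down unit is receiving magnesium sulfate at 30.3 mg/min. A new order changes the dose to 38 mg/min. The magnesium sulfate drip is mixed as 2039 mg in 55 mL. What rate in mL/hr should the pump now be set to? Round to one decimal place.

38 mg/min × 60 min/hr = 2280 mg/hr
Concentration = 2039 mg ÷ 55 mL = 37.07273 mg/mL
Rate = 2280 mg/hr ÷ 37.07273 mg/mL = 61.50074 mL/hr

61.5 mL/hr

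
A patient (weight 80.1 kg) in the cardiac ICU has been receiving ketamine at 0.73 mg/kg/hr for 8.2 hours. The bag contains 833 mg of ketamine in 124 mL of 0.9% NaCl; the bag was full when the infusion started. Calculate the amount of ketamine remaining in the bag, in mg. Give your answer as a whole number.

Dose = 0.73 mg/kg/hr × 80.1 kg = 58.473 mg/hr
Concentration = 833 mg ÷ 124 mL = 6.717742 mg/mL
Rate = 58.473 mg/hr ÷ 6.717742 mg/mL = 8.704264 mL/hr
Volume infused = 8.704264 mL/hr × 8.2 hr = 71.37497 mL
Volume remaining = 124 − 71.37497 = 52.62503 mL
Drug remaining = 52.62503 mL × 6.717742 mg/mL = 353.5214 mg

354 mg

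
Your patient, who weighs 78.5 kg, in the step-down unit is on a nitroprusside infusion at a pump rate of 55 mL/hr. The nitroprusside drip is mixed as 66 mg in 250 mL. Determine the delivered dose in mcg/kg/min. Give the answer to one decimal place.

3.1 mcg/kg/min

Concentration = 66 mg ÷ 250 mL = 0.264 mg/mL = 264 mcg/mL
Drug rate = 55 mL/hr × 264 mcg/mL = 14520 mcg/hr
14520 mcg/hr ÷ 60 min/hr = 242 mcg/min
242 mcg/min ÷ 78.5 kg = 3.082803 mcg/kg/min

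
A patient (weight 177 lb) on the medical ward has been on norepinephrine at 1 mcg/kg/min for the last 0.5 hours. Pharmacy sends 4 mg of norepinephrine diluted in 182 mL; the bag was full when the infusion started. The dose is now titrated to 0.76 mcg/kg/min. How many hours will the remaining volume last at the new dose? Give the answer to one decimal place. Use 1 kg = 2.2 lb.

0.4 hours

Initial rate:
Weight = 177 lb ÷ 2.2 lb/kg = 80.45455 kg
Dose = 1 mcg/kg/min × 80.45455 kg = 80.45455 mcg/min
80.45455 mcg/min × 60 min/hr = 4827.273 mcg/hr
Concentration = 4 mg ÷ 182 mL = 0.02197802 mg/mL = 21.97802 mcg/mL
Rate = 4827.273 mcg/hr ÷ 21.97802 mcg/mL = 219.6409 mL/hr
Volume infused so far = 219.6409 mL/hr × 0.5 hr = 109.8205 mL
Volume remaining = 182 − 109.8205 = 72.17955 mL
New rate:
Dose = 0.76 mcg/kg/min × 80.45455 kg = 61.14545 mcg/min
61.14545 mcg/min × 60 min/hr = 3668.727 mcg/hr
Rate = 3668.727 mcg/hr ÷ 21.97802 mcg/mL = 166.9271 mL/hr
Time remaining = 72.17955 mL ÷ 166.9271 mL/hr = 0.4324016 hr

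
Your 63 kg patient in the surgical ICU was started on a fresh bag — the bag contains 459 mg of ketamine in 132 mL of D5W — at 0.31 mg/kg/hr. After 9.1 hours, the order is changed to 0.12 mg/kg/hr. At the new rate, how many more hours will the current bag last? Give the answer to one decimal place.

Initial rate:
Dose = 0.31 mg/kg/hr × 63 kg = 19.53 mg/hr
Concentration = 459 mg ÷ 132 mL = 3.477273 mg/mL
Rate = 19.53 mg/hr ÷ 3.477273 mg/mL = 5.616471 mL/hr
Volume infused so far = 5.616471 mL/hr × 9.1 hr = 51.10988 mL
Volume remaining = 132 − 51.10988 = 80.89012 mL
New rate:
Dose = 0.12 mg/kg/hr × 63 kg = 7.56 mg/hr
Rate = 7.56 mg/hr ÷ 3.477273 mg/mL = 2.174118 mL/hr
Time remaining = 80.89012 mL ÷ 2.174118 mL/hr = 37.20595 hr

37.2 hours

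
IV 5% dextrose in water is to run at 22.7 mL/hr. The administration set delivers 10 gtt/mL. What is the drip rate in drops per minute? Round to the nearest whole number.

4 gtt/min

22.7 mL/hr ÷ 60 min/hr = 0.3783333 mL/min
0.3783333 mL/min × 10 gtt/mL = 3.783333 gtt/min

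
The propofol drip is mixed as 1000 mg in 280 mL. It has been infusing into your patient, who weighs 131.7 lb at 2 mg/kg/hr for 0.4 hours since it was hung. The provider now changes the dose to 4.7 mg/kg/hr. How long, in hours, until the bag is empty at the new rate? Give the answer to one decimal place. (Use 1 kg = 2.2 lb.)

Initial rate:
Weight = 131.7 lb ÷ 2.2 lb/kg = 59.86364 kg
Dose = 2 mg/kg/hr × 59.86364 kg = 119.7273 mg/hr
Concentration = 1000 mg ÷ 280 mL = 3.571429 mg/mL
Rate = 119.7273 mg/hr ÷ 3.571429 mg/mL = 33.52364 mL/hr
Volume infused so far = 33.52364 mL/hr × 0.4 hr = 13.40945 mL
Volume remaining = 280 − 13.40945 = 266.5905 mL
New rate:
Dose = 4.7 mg/kg/hr × 59.86364 kg = 281.3591 mg/hr
Rate = 281.3591 mg/hr ÷ 3.571429 mg/mL = 78.78055 mL/hr
Time remaining = 266.5905 mL ÷ 78.78055 mL/hr = 3.383964 hr

3.4 hours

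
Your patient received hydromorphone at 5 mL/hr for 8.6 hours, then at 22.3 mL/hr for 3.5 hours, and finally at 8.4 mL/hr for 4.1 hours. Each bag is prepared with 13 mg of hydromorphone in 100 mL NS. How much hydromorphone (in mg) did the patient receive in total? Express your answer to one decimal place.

20.2 mg

Concentration = 13 mg ÷ 100 mL = 0.13 mg/mL
Stage 1: 5 mL/hr × 8.6 hr = 43 mL → 43 mL × 0.13 mg/mL = 5.59 mg
Stage 2: 22.3 mL/hr × 3.5 hr = 78.05 mL → 78.05 mL × 0.13 mg/mL = 10.1465 mg
Stage 3: 8.4 mL/hr × 4.1 hr = 34.44 mL → 34.44 mL × 0.13 mg/mL = 4.4772 mg
Total = 5.59 + 10.1465 + 4.4772 = 20.2137 mg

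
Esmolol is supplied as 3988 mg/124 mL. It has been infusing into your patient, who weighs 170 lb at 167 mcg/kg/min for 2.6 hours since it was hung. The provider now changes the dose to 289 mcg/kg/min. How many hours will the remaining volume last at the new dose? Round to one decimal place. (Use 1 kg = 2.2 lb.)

1.5 hours

Initial rate:
Weight = 170 lb ÷ 2.2 lb/kg = 77.27273 kg
Dose = 167 mcg/kg/min × 77.27273 kg = 12904.55 mcg/min
12904.55 mcg/min × 60 min/hr = 774272.7 mcg/hr
Concentration = 3988 mg ÷ 124 mL = 32.16129 mg/mL = 32161.29 mcg/mL
Rate = 774272.7 mcg/hr ÷ 32161.29 mcg/mL = 24.07468 mL/hr
Volume infused so far = 24.07468 mL/hr × 2.6 hr = 62.59416 mL
Volume remaining = 124 − 62.59416 = 61.40584 mL
New rate:
Dose = 289 mcg/kg/min × 77.27273 kg = 22331.82 mcg/min
22331.82 mcg/min × 60 min/hr = 1339909 mcg/hr
Rate = 1339909 mcg/hr ÷ 32161.29 mcg/mL = 41.66217 mL/hr
Time remaining = 61.40584 mL ÷ 41.66217 mL/hr = 1.473899 hr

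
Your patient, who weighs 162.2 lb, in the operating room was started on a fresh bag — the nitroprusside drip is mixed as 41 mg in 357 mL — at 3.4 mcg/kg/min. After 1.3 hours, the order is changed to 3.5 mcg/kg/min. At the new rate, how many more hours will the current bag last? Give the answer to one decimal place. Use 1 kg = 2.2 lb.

Initial rate:
Weight = 162.2 lb ÷ 2.2 lb/kg = 73.72727 kg
Dose = 3.4 mcg/kg/min × 73.72727 kg = 250.6727 mcg/min
250.6727 mcg/min × 60 min/hr = 15040.36 mcg/hr
Concentration = 41 mg ÷ 357 mL = 0.1148459 mg/mL = 114.8459 mcg/mL
Rate = 15040.36 mcg/hr ÷ 114.8459 mcg/mL = 130.9612 mL/hr
Volume infused so far = 130.9612 mL/hr × 1.3 hr = 170.2496 mL
Volume remaining = 357 − 170.2496 = 186.7504 mL
New rate:
Dose = 3.5 mcg/kg/min × 73.72727 kg = 258.0455 mcg/min
258.0455 mcg/min × 60 min/hr = 15482.73 mcg/hr
Rate = 15482.73 mcg/hr ÷ 114.8459 mcg/mL = 134.813 mL/hr
Time remaining = 186.7504 mL ÷ 134.813 mL/hr = 1.385255 hr

1.4 hours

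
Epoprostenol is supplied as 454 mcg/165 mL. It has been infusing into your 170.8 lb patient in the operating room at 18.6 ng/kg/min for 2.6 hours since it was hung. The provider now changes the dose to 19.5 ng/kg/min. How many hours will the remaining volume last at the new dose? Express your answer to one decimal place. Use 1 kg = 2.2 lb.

2.5 hours

Initial rate:
Weight = 170.8 lb ÷ 2.2 lb/kg = 77.63636 kg
Dose = 18.6 ng/kg/min × 77.63636 kg = 1444.036 ng/min
1444.036 ng/min × 60 min/hr = 86642.18 ng/hr
Concentration = 454 mcg ÷ 165 mL = 2.751515 mcg/mL = 2751.515 ng/mL
Rate = 86642.18 ng/hr ÷ 2751.515 ng/mL = 31.4889 mL/hr
Volume infused so far = 31.4889 mL/hr × 2.6 hr = 81.87114 mL
Volume remaining = 165 − 81.87114 = 83.12886 mL
New rate:
Dose = 19.5 ng/kg/min × 77.63636 kg = 1513.909 ng/min
1513.909 ng/min × 60 min/hr = 90834.55 ng/hr
Rate = 90834.55 ng/hr ÷ 2751.515 ng/mL = 33.01256 mL/hr
Time remaining = 83.12886 mL ÷ 33.01256 mL/hr = 2.518098 hr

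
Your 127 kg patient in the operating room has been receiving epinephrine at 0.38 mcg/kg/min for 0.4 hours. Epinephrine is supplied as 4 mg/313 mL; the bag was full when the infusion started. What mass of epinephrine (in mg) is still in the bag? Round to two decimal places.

2.84 mg

Dose = 0.38 mcg/kg/min × 127 kg = 48.26 mcg/min
48.26 mcg/min × 60 min/hr = 2895.6 mcg/hr
Concentration = 4 mg ÷ 313 mL = 0.01277955 mg/mL = 12.77955 mcg/mL
Rate = 2895.6 mcg/hr ÷ 12.77955 mcg/mL = 226.5807 mL/hr
Volume infused = 226.5807 mL/hr × 0.4 hr = 90.63228 mL
Volume remaining = 313 − 90.63228 = 222.3677 mL
Drug remaining = 222.3677 mL × 12.77955 mcg/mL = 2841.76 mcg = 2.84176 mg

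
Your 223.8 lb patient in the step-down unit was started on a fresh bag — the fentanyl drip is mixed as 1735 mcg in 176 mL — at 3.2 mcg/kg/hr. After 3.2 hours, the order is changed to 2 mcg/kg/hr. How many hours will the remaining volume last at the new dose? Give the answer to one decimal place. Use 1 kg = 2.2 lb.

3.4 hours

Initial rate:
Weight = 223.8 lb ÷ 2.2 lb/kg = 101.7273 kg
Dose = 3.2 mcg/kg/hr × 101.7273 kg = 325.5273 mcg/hr
Concentration = 1735 mcg ÷ 176 mL = 9.857955 mcg/mL
Rate = 325.5273 mcg/hr ÷ 9.857955 mcg/mL = 33.02179 mL/hr
Volume infused so far = 33.02179 mL/hr × 3.2 hr = 105.6697 mL
Volume remaining = 176 − 105.6697 = 70.33028 mL
New rate:
Dose = 2 mcg/kg/hr × 101.7273 kg = 203.4545 mcg/hr
Rate = 203.4545 mcg/hr ÷ 9.857955 mcg/mL = 20.63862 mL/hr
Time remaining = 70.33028 mL ÷ 20.63862 mL/hr = 3.407703 hr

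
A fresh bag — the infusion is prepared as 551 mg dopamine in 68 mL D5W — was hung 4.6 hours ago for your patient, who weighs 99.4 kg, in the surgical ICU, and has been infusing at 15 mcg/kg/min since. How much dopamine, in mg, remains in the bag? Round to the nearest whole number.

139 mg

Dose = 15 mcg/kg/min × 99.4 kg = 1491 mcg/min
1491 mcg/min × 60 min/hr = 89460 mcg/hr
Concentration = 551 mg ÷ 68 mL = 8.102941 mg/mL = 8102.941 mcg/mL
Rate = 89460 mcg/hr ÷ 8102.941 mcg/mL = 11.04044 mL/hr
Volume infused = 11.04044 mL/hr × 4.6 hr = 50.786 mL
Volume remaining = 68 − 50.786 = 17.214 mL
Drug remaining = 17.214 mL × 8102.941 mcg/mL = 139484 mcg = 139.484 mg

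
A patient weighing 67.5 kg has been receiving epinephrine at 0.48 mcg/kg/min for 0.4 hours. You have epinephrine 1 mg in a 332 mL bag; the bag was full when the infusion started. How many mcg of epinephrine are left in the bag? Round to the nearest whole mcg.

222 mcg

Dose = 0.48 mcg/kg/min × 67.5 kg = 32.4 mcg/min
32.4 mcg/min × 60 min/hr = 1944 mcg/hr
Concentration = 1 mg ÷ 332 mL = 0.003012048 mg/mL = 3.012048 mcg/mL
Rate = 1944 mcg/hr ÷ 3.012048 mcg/mL = 645.408 mL/hr
Volume infused = 645.408 mL/hr × 0.4 hr = 258.1632 mL
Volume remaining = 332 − 258.1632 = 73.8368 mL
Drug remaining = 73.8368 mL × 3.012048 mcg/mL = 222.4 mcg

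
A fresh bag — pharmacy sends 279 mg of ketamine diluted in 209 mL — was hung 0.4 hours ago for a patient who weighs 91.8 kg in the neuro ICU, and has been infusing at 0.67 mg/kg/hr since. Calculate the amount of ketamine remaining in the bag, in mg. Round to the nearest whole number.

Dose = 0.67 mg/kg/hr × 91.8 kg = 61.506 mg/hr
Concentration = 279 mg ÷ 209 mL = 1.334928 mg/mL
Rate = 61.506 mg/hr ÷ 1.334928 mg/mL = 46.07439 mL/hr
Volume infused = 46.07439 mL/hr × 0.4 hr = 18.42975 mL
Volume remaining = 209 − 18.42975 = 190.5702 mL
Drug remaining = 190.5702 mL × 1.334928 mg/mL = 254.3976 mg

254 mg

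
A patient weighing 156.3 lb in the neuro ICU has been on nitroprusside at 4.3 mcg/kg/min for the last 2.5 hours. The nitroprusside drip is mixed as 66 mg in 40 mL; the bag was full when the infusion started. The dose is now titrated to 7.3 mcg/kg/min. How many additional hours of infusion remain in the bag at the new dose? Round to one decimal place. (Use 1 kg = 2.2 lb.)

0.6 hours

Initial rate:
Weight = 156.3 lb ÷ 2.2 lb/kg = 71.04545 kg
Dose = 4.3 mcg/kg/min × 71.04545 kg = 305.4955 mcg/min
305.4955 mcg/min × 60 min/hr = 18329.73 mcg/hr
Concentration = 66 mg ÷ 40 mL = 1.65 mg/mL = 1650 mcg/mL
Rate = 18329.73 mcg/hr ÷ 1650 mcg/mL = 11.10893 mL/hr
Volume infused so far = 11.10893 mL/hr × 2.5 hr = 27.77231 mL
Volume remaining = 40 − 27.77231 = 12.22769 mL
New rate:
Dose = 7.3 mcg/kg/min × 71.04545 kg = 518.6318 mcg/min
518.6318 mcg/min × 60 min/hr = 31117.91 mcg/hr
Rate = 31117.91 mcg/hr ÷ 1650 mcg/mL = 18.85934 mL/hr
Time remaining = 12.22769 mL ÷ 18.85934 mL/hr = 0.6483624 hr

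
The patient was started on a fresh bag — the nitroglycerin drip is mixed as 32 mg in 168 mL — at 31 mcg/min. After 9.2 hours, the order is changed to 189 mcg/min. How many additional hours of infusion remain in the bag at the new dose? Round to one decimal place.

Initial rate:
31 mcg/min × 60 min/hr = 1860 mcg/hr
Concentration = 32 mg ÷ 168 mL = 0.1904762 mg/mL = 190.4762 mcg/mL
Rate = 1860 mcg/hr ÷ 190.4762 mcg/mL = 9.765 mL/hr
Volume infused so far = 9.765 mL/hr × 9.2 hr = 89.838 mL
Volume remaining = 168 − 89.838 = 78.162 mL
New rate:
189 mcg/min × 60 min/hr = 11340 mcg/hr
Rate = 11340 mcg/hr ÷ 190.4762 mcg/mL = 59.535 mL/hr
Time remaining = 78.162 mL ÷ 59.535 mL/hr = 1.312875 hr

1.3 hours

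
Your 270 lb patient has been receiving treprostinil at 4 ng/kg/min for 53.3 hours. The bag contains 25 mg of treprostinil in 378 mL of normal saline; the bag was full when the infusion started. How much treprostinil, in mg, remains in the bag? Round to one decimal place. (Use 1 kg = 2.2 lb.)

Weight = 270 lb ÷ 2.2 lb/kg = 122.7273 kg
Dose = 4 ng/kg/min × 122.7273 kg = 490.9091 ng/min
490.9091 ng/min × 60 min/hr = 29454.55 ng/hr
Concentration = 25 mg ÷ 378 mL = 0.06613757 mg/mL = 66137.57 ng/mL
Rate = 29454.55 ng/hr ÷ 66137.57 ng/mL = 0.4453527 mL/hr
Volume infused = 0.4453527 mL/hr × 53.3 hr = 23.7373 mL
Volume remaining = 378 − 23.7373 = 354.2627 mL
Drug remaining = 354.2627 mL × 66137.57 ng/mL = 23430073 ng = 23.43007 mg

23.4 mg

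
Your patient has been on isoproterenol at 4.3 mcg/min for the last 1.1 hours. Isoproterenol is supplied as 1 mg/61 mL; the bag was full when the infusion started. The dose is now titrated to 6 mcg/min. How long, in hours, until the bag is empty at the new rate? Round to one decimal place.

2.0 hours

Initial rate:
4.3 mcg/min × 60 min/hr = 258 mcg/hr
Concentration = 1 mg ÷ 61 mL = 0.01639344 mg/mL = 16.39344 mcg/mL
Rate = 258 mcg/hr ÷ 16.39344 mcg/mL = 15.738 mL/hr
Volume infused so far = 15.738 mL/hr × 1.1 hr = 17.3118 mL
Volume remaining = 61 − 17.3118 = 43.6882 mL
New rate:
6 mcg/min × 60 min/hr = 360 mcg/hr
Rate = 360 mcg/hr ÷ 16.39344 mcg/mL = 21.96 mL/hr
Time remaining = 43.6882 mL ÷ 21.96 mL/hr = 1.989444 hr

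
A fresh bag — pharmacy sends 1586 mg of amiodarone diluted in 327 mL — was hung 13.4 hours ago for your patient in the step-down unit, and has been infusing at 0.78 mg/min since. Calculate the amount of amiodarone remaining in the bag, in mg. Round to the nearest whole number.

959 mg

0.78 mg/min × 60 min/hr = 46.8 mg/hr
Concentration = 1586 mg ÷ 327 mL = 4.850153 mg/mL
Rate = 46.8 mg/hr ÷ 4.850153 mg/mL = 9.64918 mL/hr
Volume infused = 9.64918 mL/hr × 13.4 hr = 129.299 mL
Volume remaining = 327 − 129.299 = 197.701 mL
Drug remaining = 197.701 mL × 4.850153 mg/mL = 958.88 mg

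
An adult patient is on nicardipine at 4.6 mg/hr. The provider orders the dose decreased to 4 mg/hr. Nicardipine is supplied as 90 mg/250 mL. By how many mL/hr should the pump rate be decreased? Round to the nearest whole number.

At the current dose:
Concentration = 90 mg ÷ 250 mL = 0.36 mg/mL
Rate = 4.6 mg/hr ÷ 0.36 mg/mL = 12.77778 mL/hr
At the new dose:
Rate = 4 mg/hr ÷ 0.36 mg/mL = 11.11111 mL/hr
Change = 11.11111 − 12.77778 = -1.666667 mL/hr → 1.666667 mL/hr decrease

2 mL/hr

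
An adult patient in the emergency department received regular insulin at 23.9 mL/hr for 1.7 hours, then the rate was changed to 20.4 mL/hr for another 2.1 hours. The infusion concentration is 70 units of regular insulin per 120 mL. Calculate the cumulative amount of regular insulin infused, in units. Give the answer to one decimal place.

Concentration = 70 units ÷ 120 mL = 0.5833333 units/mL
Stage 1: 23.9 mL/hr × 1.7 hr = 40.63 mL → 40.63 mL × 0.5833333 units/mL = 23.70083 units
Stage 2: 20.4 mL/hr × 2.1 hr = 42.84 mL → 42.84 mL × 0.5833333 units/mL = 24.99 units
Total = 23.70083 + 24.99 = 48.69083 units

48.7 units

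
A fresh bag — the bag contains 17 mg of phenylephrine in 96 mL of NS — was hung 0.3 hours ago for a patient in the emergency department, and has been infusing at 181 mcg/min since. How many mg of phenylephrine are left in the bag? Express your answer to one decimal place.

181 mcg/min × 60 min/hr = 10860 mcg/hr
Concentration = 17 mg ÷ 96 mL = 0.1770833 mg/mL = 177.0833 mcg/mL
Rate = 10860 mcg/hr ÷ 177.0833 mcg/mL = 61.32706 mL/hr
Volume infused = 61.32706 mL/hr × 0.3 hr = 18.39812 mL
Volume remaining = 96 − 18.39812 = 77.60188 mL
Drug remaining = 77.60188 mL × 177.0833 mcg/mL = 13742 mcg = 13.742 mg

13.7 mg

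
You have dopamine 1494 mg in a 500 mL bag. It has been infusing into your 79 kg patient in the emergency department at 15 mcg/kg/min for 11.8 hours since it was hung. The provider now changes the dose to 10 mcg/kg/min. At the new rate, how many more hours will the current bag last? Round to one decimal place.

13.8 hours

Initial rate:
Dose = 15 mcg/kg/min × 79 kg = 1185 mcg/min
1185 mcg/min × 60 min/hr = 71100 mcg/hr
Concentration = 1494 mg ÷ 500 mL = 2.988 mg/mL = 2988 mcg/mL
Rate = 71100 mcg/hr ÷ 2988 mcg/mL = 23.79518 mL/hr
Volume infused so far = 23.79518 mL/hr × 11.8 hr = 280.7831 mL
Volume remaining = 500 − 280.7831 = 219.2169 mL
New rate:
Dose = 10 mcg/kg/min × 79 kg = 790 mcg/min
790 mcg/min × 60 min/hr = 47400 mcg/hr
Rate = 47400 mcg/hr ÷ 2988 mcg/mL = 15.86345 mL/hr
Time remaining = 219.2169 mL ÷ 15.86345 mL/hr = 13.81899 hr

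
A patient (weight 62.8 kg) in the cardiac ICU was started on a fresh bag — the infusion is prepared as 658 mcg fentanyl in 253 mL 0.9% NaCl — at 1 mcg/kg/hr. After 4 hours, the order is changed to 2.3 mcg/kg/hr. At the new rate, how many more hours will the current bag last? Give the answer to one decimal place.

Initial rate:
Dose = 1 mcg/kg/hr × 62.8 kg = 62.8 mcg/hr
Concentration = 658 mcg ÷ 253 mL = 2.600791 mcg/mL
Rate = 62.8 mcg/hr ÷ 2.600791 mcg/mL = 24.1465 mL/hr
Volume infused so far = 24.1465 mL/hr × 4 hr = 96.58602 mL
Volume remaining = 253 − 96.58602 = 156.414 mL
New rate:
Dose = 2.3 mcg/kg/hr × 62.8 kg = 144.44 mcg/hr
Rate = 144.44 mcg/hr ÷ 2.600791 mcg/mL = 55.53696 mL/hr
Time remaining = 156.414 mL ÷ 55.53696 mL/hr = 2.816394 hr

2.8 hours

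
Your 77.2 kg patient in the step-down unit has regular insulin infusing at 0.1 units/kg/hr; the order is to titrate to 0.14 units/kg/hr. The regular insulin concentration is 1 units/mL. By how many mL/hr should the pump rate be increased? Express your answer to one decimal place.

3.1 mL/hr

At the current dose:
Dose = 0.1 units/kg/hr × 77.2 kg = 7.72 units/hr
Rate = 7.72 units/hr ÷ 1 units/mL = 7.72 mL/hr
At the new dose:
Dose = 0.14 units/kg/hr × 77.2 kg = 10.808 units/hr
Rate = 10.808 units/hr ÷ 1 units/mL = 10.808 mL/hr
Change = 10.808 − 7.72 = 3.088 mL/hr → 3.088 mL/hr increase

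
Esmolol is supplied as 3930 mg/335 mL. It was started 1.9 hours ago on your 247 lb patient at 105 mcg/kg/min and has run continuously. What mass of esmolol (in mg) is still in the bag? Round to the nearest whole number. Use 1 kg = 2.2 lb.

Weight = 247 lb ÷ 2.2 lb/kg = 112.2727 kg
Dose = 105 mcg/kg/min × 112.2727 kg = 11788.64 mcg/min
11788.64 mcg/min × 60 min/hr = 707318.2 mcg/hr
Concentration = 3930 mg ÷ 335 mL = 11.73134 mg/mL = 11731.34 mcg/mL
Rate = 707318.2 mcg/hr ÷ 11731.34 mcg/mL = 60.29303 mL/hr
Volume infused = 60.29303 mL/hr × 1.9 hr = 114.5567 mL
Volume remaining = 335 − 114.5567 = 220.4433 mL
Drug remaining = 220.4433 mL × 11731.34 mcg/mL = 2586095 mcg = 2586.095 mg

2586 mg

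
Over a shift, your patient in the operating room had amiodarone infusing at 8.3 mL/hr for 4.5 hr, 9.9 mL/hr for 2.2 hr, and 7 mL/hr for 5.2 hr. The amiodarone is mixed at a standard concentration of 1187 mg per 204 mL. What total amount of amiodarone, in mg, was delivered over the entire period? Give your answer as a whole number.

Concentration = 1187 mg ÷ 204 mL = 5.818627 mg/mL
Stage 1: 8.3 mL/hr × 4.5 hr = 37.35 mL → 37.35 mL × 5.818627 mg/mL = 217.3257 mg
Stage 2: 9.9 mL/hr × 2.2 hr = 21.78 mL → 21.78 mL × 5.818627 mg/mL = 126.7297 mg
Stage 3: 7 mL/hr × 5.2 hr = 36.4 mL → 36.4 mL × 5.818627 mg/mL = 211.798 mg
Total = 217.3257 + 126.7297 + 211.798 = 555.8535 mg

556 mg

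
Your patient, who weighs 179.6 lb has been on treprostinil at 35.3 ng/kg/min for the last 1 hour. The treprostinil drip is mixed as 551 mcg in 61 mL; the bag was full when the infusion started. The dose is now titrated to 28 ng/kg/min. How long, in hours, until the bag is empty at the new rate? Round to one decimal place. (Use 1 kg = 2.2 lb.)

Initial rate:
Weight = 179.6 lb ÷ 2.2 lb/kg = 81.63636 kg
Dose = 35.3 ng/kg/min × 81.63636 kg = 2881.764 ng/min
2881.764 ng/min × 60 min/hr = 172905.8 ng/hr
Concentration = 551 mcg ÷ 61 mL = 9.032787 mcg/mL = 9032.787 ng/mL
Rate = 172905.8 ng/hr ÷ 9032.787 ng/mL = 19.14202 mL/hr
Volume infused so far = 19.14202 mL/hr × 1 hr = 19.14202 mL
Volume remaining = 61 − 19.14202 = 41.85798 mL
New rate:
Dose = 28 ng/kg/min × 81.63636 kg = 2285.818 ng/min
2285.818 ng/min × 60 min/hr = 137149.1 ng/hr
Rate = 137149.1 ng/hr ÷ 9032.787 ng/mL = 15.18347 mL/hr
Time remaining = 41.85798 mL ÷ 15.18347 mL/hr = 2.756811 hr

2.8 hours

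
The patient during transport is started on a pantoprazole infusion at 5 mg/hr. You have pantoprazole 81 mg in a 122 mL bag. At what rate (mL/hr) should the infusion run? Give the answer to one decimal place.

7.5 mL/hr

Concentration = 81 mg ÷ 122 mL = 0.6639344 mg/mL
Rate = 5 mg/hr ÷ 0.6639344 mg/mL = 7.530864 mL/hr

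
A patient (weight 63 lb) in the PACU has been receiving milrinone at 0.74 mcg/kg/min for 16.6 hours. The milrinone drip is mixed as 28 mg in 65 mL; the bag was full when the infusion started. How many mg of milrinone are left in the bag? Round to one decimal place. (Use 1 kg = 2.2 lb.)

6.9 mg

Weight = 63 lb ÷ 2.2 lb/kg = 28.63636 kg
Dose = 0.74 mcg/kg/min × 28.63636 kg = 21.19091 mcg/min
21.19091 mcg/min × 60 min/hr = 1271.455 mcg/hr
Concentration = 28 mg ÷ 65 mL = 0.4307692 mg/mL = 430.7692 mcg/mL
Rate = 1271.455 mcg/hr ÷ 430.7692 mcg/mL = 2.951591 mL/hr
Volume infused = 2.951591 mL/hr × 16.6 hr = 48.99641 mL
Volume remaining = 65 − 48.99641 = 16.00359 mL
Drug remaining = 16.00359 mL × 430.7692 mcg/mL = 6893.855 mcg = 6.893855 mg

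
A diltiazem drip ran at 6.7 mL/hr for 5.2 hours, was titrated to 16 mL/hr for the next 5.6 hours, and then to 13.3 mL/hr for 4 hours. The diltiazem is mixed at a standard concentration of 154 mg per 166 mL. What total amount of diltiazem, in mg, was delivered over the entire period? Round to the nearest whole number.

Concentration = 154 mg ÷ 166 mL = 0.9277108 mg/mL
Stage 1: 6.7 mL/hr × 5.2 hr = 34.84 mL → 34.84 mL × 0.9277108 mg/mL = 32.32145 mg
Stage 2: 16 mL/hr × 5.6 hr = 89.6 mL → 89.6 mL × 0.9277108 mg/mL = 83.12289 mg
Stage 3: 13.3 mL/hr × 4 hr = 53.2 mL → 53.2 mL × 0.9277108 mg/mL = 49.35422 mg
Total = 32.32145 + 83.12289 + 49.35422 = 164.7986 mg

165 mg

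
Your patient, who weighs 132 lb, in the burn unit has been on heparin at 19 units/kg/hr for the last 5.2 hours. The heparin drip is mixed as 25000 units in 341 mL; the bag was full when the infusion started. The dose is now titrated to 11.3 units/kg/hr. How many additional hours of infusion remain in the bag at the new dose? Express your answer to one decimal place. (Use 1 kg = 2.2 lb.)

Initial rate:
Weight = 132 lb ÷ 2.2 lb/kg = 60 kg
Dose = 19 units/kg/hr × 60 kg = 1140 units/hr
Concentration = 25000 units ÷ 341 mL = 73.31378 units/mL
Rate = 1140 units/hr ÷ 73.31378 units/mL = 15.5496 mL/hr
Volume infused so far = 15.5496 mL/hr × 5.2 hr = 80.85792 mL
Volume remaining = 341 − 80.85792 = 260.1421 mL
New rate:
Dose = 11.3 units/kg/hr × 60 kg = 678 units/hr
Rate = 678 units/hr ÷ 73.31378 units/mL = 9.24792 mL/hr
Time remaining = 260.1421 mL ÷ 9.24792 mL/hr = 28.12979 hr

28.1 hours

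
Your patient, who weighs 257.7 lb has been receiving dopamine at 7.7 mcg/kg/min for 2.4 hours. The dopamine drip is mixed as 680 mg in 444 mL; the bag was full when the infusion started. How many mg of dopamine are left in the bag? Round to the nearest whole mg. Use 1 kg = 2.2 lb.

550 mg

Weight = 257.7 lb ÷ 2.2 lb/kg = 117.1364 kg
Dose = 7.7 mcg/kg/min × 117.1364 kg = 901.95 mcg/min
901.95 mcg/min × 60 min/hr = 54117 mcg/hr
Concentration = 680 mg ÷ 444 mL = 1.531532 mg/mL = 1531.532 mcg/mL
Rate = 54117 mcg/hr ÷ 1531.532 mcg/mL = 35.33522 mL/hr
Volume infused = 35.33522 mL/hr × 2.4 hr = 84.80452 mL
Volume remaining = 444 − 84.80452 = 359.1955 mL
Drug remaining = 359.1955 mL × 1531.532 mcg/mL = 550119.2 mcg = 550.1192 mg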